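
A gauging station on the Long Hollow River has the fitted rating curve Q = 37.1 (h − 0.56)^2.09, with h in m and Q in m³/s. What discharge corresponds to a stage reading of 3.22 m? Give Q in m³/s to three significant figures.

Q = 37.1 × (3.22 − 0.56)^2.09 = 37.1 × 2.66^2.09 = 286.7 m³/s

287 m³/s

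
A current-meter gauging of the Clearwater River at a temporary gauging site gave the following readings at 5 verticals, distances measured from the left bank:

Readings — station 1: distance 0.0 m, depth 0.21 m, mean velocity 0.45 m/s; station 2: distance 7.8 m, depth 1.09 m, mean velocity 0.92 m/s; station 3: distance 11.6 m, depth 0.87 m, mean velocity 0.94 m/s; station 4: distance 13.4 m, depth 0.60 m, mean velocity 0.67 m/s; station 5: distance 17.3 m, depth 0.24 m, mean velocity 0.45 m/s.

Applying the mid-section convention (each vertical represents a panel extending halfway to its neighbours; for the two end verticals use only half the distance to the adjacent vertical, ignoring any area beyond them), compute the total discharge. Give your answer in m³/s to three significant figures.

w_1 = (7.8 − 0.0)/2 = 3.9 m; q_1 = 0.45 × 0.21 × 3.9 = 0.3686 m³/s
w_2 = (11.6 − 0.0)/2 = 5.8 m; q_2 = 0.92 × 1.09 × 5.8 = 5.816 m³/s
w_3 = (13.4 − 7.8)/2 = 2.8 m; q_3 = 0.94 × 0.87 × 2.8 = 2.290 m³/s
w_4 = (17.3 − 11.6)/2 = 2.85 m; q_4 = 0.67 × 0.60 × 2.85 = 1.146 m³/s
w_5 = (17.3 − 13.4)/2 = 1.95 m; q_5 = 0.45 × 0.24 × 1.95 = 0.2106 m³/s
Q = Σ qᵢ = 9.831 m³/s

9.83 m³/s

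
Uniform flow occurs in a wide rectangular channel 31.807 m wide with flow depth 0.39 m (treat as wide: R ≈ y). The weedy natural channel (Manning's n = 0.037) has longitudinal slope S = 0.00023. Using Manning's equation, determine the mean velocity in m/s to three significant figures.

A = b·y = 31.807 × 0.39 = 12.40 m²
Wide channel: R ≈ y = 0.39 m
Q = (1/n)·A·R^(2/3)·S^(1/2) = (1/0.037) × 12.40 × 0.3900^(2/3) × 0.00023^(1/2) = 2.714 m³/s
V = Q/A = 2.714/12.40 = 0.2188 m/s

0.219 m/s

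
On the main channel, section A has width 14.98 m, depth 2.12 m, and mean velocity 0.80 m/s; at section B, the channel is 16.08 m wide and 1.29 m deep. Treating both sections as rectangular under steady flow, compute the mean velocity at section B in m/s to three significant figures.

1.22 m/s

Q = A₁V₁ = (14.98×2.12) × 0.80 = 25.41 m³/s
A₂ = 16.08 × 1.29 = 20.74 m²
V₂ = Q/A₂ = 25.41/20.74 = 1.225 m/s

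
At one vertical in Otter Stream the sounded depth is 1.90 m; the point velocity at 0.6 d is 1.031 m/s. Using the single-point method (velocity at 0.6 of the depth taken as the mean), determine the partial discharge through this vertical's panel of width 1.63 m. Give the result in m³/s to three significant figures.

3.19 m³/s

v̄ = v₀.₆ = 1.031 m/s
q = v̄ × d × w = 1.031 × 1.90 × 1.63 = 3.193 m³/s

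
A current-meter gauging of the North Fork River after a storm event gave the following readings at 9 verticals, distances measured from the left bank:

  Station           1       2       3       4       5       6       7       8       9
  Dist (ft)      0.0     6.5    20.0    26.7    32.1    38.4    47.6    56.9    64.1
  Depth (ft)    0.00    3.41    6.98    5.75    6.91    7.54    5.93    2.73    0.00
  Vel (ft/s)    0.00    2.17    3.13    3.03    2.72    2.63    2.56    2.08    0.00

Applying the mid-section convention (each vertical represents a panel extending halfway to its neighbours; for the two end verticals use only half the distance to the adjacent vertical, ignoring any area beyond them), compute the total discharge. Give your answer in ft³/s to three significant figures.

w_2 = (20.0 − 0.0)/2 = 10 ft; q_2 = 2.17 × 3.41 × 10 = 74.00 ft³/s
w_3 = (26.7 − 6.5)/2 = 10.1 ft; q_3 = 3.13 × 6.98 × 10.1 = 220.7 ft³/s
w_4 = (32.1 − 20.0)/2 = 6.05 ft; q_4 = 3.03 × 5.75 × 6.05 = 105.4 ft³/s
w_5 = (38.4 − 26.7)/2 = 5.85 ft; q_5 = 2.72 × 6.91 × 5.85 = 110.0 ft³/s
w_6 = (47.6 − 32.1)/2 = 7.75 ft; q_6 = 2.63 × 7.54 × 7.75 = 153.7 ft³/s
w_7 = (56.9 − 38.4)/2 = 9.25 ft; q_7 = 2.56 × 5.93 × 9.25 = 140.4 ft³/s
w_8 = (64.1 − 47.6)/2 = 8.25 ft; q_8 = 2.08 × 2.73 × 8.25 = 46.85 ft³/s
Stations 1, 9 contribute zero (depth or velocity is 0).
Q = Σ qᵢ = 851.0 ft³/s

851 ft³/s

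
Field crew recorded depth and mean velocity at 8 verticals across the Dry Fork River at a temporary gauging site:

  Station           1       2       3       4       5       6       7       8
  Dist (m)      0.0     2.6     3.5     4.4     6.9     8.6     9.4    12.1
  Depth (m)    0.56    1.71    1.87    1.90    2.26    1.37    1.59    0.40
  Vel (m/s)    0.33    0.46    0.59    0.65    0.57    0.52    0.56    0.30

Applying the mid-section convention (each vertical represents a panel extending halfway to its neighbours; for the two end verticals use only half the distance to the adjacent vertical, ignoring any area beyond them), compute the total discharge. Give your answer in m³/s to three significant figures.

10.0 m³/s

w_1 = (2.6 − 0.0)/2 = 1.3 m; q_1 = 0.33 × 0.56 × 1.3 = 0.2402 m³/s
w_2 = (3.5 − 0.0)/2 = 1.75 m; q_2 = 0.46 × 1.71 × 1.75 = 1.377 m³/s
w_3 = (4.4 − 2.6)/2 = 0.9 m; q_3 = 0.59 × 1.87 × 0.9 = 0.9930 m³/s
w_4 = (6.9 − 3.5)/2 = 1.7 m; q_4 = 0.65 × 1.90 × 1.7 = 2.100 m³/s
w_5 = (8.6 − 4.4)/2 = 2.1 m; q_5 = 0.57 × 2.26 × 2.1 = 2.705 m³/s
w_6 = (9.4 − 6.9)/2 = 1.25 m; q_6 = 0.52 × 1.37 × 1.25 = 0.8905 m³/s
w_7 = (12.1 − 8.6)/2 = 1.75 m; q_7 = 0.56 × 1.59 × 1.75 = 1.558 m³/s
w_8 = (12.1 − 9.4)/2 = 1.35 m; q_8 = 0.30 × 0.40 × 1.35 = 0.1620 m³/s
Q = Σ qᵢ = 10.03 m³/s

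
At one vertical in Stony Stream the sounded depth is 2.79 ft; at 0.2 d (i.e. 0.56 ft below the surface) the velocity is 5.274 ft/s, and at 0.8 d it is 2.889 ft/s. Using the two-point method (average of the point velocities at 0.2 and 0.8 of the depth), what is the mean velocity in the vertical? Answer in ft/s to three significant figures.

v̄ = (5.274 + 2.889) / 2 = 4.082 ft/s

4.08 ft/s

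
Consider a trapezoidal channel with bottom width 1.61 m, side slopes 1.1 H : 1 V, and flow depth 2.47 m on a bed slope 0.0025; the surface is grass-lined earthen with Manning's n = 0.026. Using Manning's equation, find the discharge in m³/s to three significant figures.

A = (b + z·y)·y = (1.61 + 1.1×2.47)×2.47 = 10.69 m²
P = b + 2y√(1+z²) = 1.61 + 2×2.47×√(1+1.1²) = 8.954 m
R = A/P = 10.69/8.954 = 1.194 m
Q = (1/n)·A·R^(2/3)·S^(1/2) = (1/0.026) × 10.69 × 1.194^(2/3) × 0.0025^(1/2) = 23.13 m³/s

23.1 m³/s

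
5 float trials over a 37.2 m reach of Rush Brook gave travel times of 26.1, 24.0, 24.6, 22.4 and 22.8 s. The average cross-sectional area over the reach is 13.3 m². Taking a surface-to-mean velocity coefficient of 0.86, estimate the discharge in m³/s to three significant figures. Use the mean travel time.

t̄ = (26.1 + 24.0 + 24.6 + 22.4 + 22.8) / 5 = 23.98 s
v_surface = L / t̄ = 37.2 / 23.98 = 1.551 m/s
v_mean = 0.86 × 1.551 = 1.334 m/s
Q = A × v_mean = 13.3 × 1.334 = 17.74 m³/s

17.7 m³/s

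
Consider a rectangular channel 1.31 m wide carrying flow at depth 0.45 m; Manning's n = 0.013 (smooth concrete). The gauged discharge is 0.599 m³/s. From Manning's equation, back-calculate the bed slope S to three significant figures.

0.00102

A = b·y = 1.31 × 0.45 = 0.5895 m²
P = b + 2y = 1.31 + 2×0.45 = 2.210 m
R = A/P = 0.5895/2.210 = 0.2667 m
S = (Q·n / (1·A·R^(2/3)))² = (0.599×0.013 / (1×0.5895×0.4144))² = 0.001016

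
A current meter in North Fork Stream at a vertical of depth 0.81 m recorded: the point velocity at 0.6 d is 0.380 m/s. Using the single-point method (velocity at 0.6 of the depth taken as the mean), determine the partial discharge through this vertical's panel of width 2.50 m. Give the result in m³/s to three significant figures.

v̄ = v₀.₆ = 0.380 m/s
q = v̄ × d × w = 0.3800 × 0.81 × 2.50 = 0.7695 m³/s

0.770 m³/s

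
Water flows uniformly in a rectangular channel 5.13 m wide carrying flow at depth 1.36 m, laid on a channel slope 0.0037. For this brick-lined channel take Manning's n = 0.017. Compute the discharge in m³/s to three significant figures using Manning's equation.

A = b·y = 5.13 × 1.36 = 6.977 m²
P = b + 2y = 5.13 + 2×1.36 = 7.850 m
R = A/P = 6.977/7.850 = 0.8888 m
Q = (1/n)·A·R^(2/3)·S^(1/2) = (1/0.017) × 6.977 × 0.8888^(2/3) × 0.0037^(1/2) = 23.08 m³/s

23.1 m³/s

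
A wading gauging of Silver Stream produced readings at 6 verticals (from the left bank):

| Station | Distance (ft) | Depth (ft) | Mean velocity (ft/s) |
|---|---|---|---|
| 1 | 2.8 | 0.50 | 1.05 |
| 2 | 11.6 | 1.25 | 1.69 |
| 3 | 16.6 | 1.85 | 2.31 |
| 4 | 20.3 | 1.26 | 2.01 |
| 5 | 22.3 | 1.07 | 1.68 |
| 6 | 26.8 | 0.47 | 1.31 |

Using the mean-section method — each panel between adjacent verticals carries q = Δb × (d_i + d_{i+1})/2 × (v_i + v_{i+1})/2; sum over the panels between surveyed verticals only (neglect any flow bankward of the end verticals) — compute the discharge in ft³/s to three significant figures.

Panel 1-2: Δb = 8.8 ft, d̄ = (0.50+1.25)/2 = 0.875, v̄ = (1.05+1.69)/2 = 1.37 → q = 8.8×0.875×1.37 = 10.55 ft³/s
Panel 2-3: Δb = 5 ft, d̄ = (1.25+1.85)/2 = 1.55, v̄ = (1.69+2.31)/2 = 2 → q = 5×1.55×2 = 15.50 ft³/s
Panel 3-4: Δb = 3.7 ft, d̄ = (1.85+1.26)/2 = 1.555, v̄ = (2.31+2.01)/2 = 2.16 → q = 3.7×1.555×2.16 = 12.43 ft³/s
Panel 4-5: Δb = 2 ft, d̄ = (1.26+1.07)/2 = 1.165, v̄ = (2.01+1.68)/2 = 1.845 → q = 2×1.165×1.845 = 4.299 ft³/s
Panel 5-6: Δb = 4.5 ft, d̄ = (1.07+0.47)/2 = 0.77, v̄ = (1.68+1.31)/2 = 1.495 → q = 4.5×0.77×1.495 = 5.180 ft³/s
Q = Σ q = 47.96 ft³/s

48.0 ft³/s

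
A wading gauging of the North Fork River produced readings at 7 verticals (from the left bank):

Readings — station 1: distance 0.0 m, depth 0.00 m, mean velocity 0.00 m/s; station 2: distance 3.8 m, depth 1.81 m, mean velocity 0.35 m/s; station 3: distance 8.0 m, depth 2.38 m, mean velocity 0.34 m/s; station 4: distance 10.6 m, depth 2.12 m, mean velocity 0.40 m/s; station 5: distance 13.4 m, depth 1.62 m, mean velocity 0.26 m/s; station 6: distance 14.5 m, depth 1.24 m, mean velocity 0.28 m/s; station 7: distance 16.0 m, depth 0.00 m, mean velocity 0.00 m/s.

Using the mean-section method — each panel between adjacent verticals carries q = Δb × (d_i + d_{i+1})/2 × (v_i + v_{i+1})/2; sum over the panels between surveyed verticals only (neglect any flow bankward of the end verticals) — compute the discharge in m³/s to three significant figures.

Panel 1-2: Δb = 3.8 m, d̄ = (0.00+1.81)/2 = 0.905, v̄ = (0.00+0.35)/2 = 0.175 → q = 3.8×0.905×0.175 = 0.6018 m³/s
Panel 2-3: Δb = 4.2 m, d̄ = (1.81+2.38)/2 = 2.095, v̄ = (0.35+0.34)/2 = 0.345 → q = 4.2×2.095×0.345 = 3.036 m³/s
Panel 3-4: Δb = 2.6 m, d̄ = (2.38+2.12)/2 = 2.25, v̄ = (0.34+0.40)/2 = 0.37 → q = 2.6×2.25×0.37 = 2.165 m³/s
Panel 4-5: Δb = 2.8 m, d̄ = (2.12+1.62)/2 = 1.87, v̄ = (0.40+0.26)/2 = 0.33 → q = 2.8×1.87×0.33 = 1.728 m³/s
Panel 5-6: Δb = 1.1 m, d̄ = (1.62+1.24)/2 = 1.43, v̄ = (0.26+0.28)/2 = 0.27 → q = 1.1×1.43×0.27 = 0.4247 m³/s
Panel 6-7: Δb = 1.5 m, d̄ = (1.24+0.00)/2 = 0.62, v̄ = (0.28+0.00)/2 = 0.14 → q = 1.5×0.62×0.14 = 0.1302 m³/s
Q = Σ q = 8.085 m³/s

8.08 m³/s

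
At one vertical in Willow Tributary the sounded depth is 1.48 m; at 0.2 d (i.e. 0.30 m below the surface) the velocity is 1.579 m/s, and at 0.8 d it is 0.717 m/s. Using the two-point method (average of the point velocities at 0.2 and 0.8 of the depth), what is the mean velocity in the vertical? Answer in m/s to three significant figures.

v̄ = (1.579 + 0.717) / 2 = 1.148 m/s

1.15 m/s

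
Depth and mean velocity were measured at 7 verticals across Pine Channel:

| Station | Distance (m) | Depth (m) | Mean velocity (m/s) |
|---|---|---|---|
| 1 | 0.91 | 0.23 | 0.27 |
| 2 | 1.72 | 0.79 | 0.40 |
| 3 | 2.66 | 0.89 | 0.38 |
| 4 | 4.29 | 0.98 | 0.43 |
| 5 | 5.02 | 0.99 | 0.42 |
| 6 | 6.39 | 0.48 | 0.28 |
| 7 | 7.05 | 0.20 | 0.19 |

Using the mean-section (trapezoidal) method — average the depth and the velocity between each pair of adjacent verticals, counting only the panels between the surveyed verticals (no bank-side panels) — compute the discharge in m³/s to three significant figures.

1.77 m³/s

Panel 1-2: Δb = 0.81 m, d̄ = (0.23+0.79)/2 = 0.51, v̄ = (0.27+0.40)/2 = 0.335 → q = 0.81×0.51×0.335 = 0.1384 m³/s
Panel 2-3: Δb = 0.94 m, d̄ = (0.79+0.89)/2 = 0.84, v̄ = (0.40+0.38)/2 = 0.39 → q = 0.94×0.84×0.39 = 0.3079 m³/s
Panel 3-4: Δb = 1.63 m, d̄ = (0.89+0.98)/2 = 0.935, v̄ = (0.38+0.43)/2 = 0.405 → q = 1.63×0.935×0.405 = 0.6172 m³/s
Panel 4-5: Δb = 0.73 m, d̄ = (0.98+0.99)/2 = 0.985, v̄ = (0.43+0.42)/2 = 0.425 → q = 0.73×0.985×0.425 = 0.3056 m³/s
Panel 5-6: Δb = 1.37 m, d̄ = (0.99+0.48)/2 = 0.735, v̄ = (0.42+0.28)/2 = 0.35 → q = 1.37×0.735×0.35 = 0.3524 m³/s
Panel 6-7: Δb = 0.66 m, d̄ = (0.48+0.20)/2 = 0.34, v̄ = (0.28+0.19)/2 = 0.235 → q = 0.66×0.34×0.235 = 0.05273 m³/s
Q = Σ q = 1.774 m³/s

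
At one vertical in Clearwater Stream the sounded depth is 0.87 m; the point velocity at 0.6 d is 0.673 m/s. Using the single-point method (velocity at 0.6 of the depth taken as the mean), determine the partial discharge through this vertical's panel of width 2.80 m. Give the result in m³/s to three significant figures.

v̄ = v₀.₆ = 0.673 m/s
q = v̄ × d × w = 0.6730 × 0.87 × 2.80 = 1.639 m³/s

1.64 m³/s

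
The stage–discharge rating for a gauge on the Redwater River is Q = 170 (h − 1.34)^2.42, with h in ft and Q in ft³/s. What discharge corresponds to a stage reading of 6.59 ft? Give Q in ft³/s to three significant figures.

9400 ft³/s

Q = 170 × (6.59 − 1.34)^2.42 = 170 × 5.25^2.42 = 9402 ft³/s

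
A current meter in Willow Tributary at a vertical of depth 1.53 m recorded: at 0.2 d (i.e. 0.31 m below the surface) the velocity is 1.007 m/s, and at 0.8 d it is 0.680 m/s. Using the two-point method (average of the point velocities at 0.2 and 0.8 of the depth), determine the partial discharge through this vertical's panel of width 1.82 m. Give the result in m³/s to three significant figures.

2.35 m³/s

v̄ = (1.007 + 0.680) / 2 = 0.8435 m/s
q = v̄ × d × w = 0.8435 × 1.53 × 1.82 = 2.349 m³/s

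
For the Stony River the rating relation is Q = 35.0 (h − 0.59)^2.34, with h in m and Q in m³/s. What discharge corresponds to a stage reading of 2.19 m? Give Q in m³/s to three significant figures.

Q = 35.0 × (2.19 − 0.59)^2.34 = 35.0 × 1.6^2.34 = 105.1 m³/s

105 m³/s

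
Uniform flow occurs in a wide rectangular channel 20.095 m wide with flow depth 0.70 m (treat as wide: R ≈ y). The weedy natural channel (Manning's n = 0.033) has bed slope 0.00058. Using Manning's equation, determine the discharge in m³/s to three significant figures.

8.09 m³/s

A = b·y = 20.095 × 0.70 = 14.07 m²
Wide channel: R ≈ y = 0.70 m
Q = (1/n)·A·R^(2/3)·S^(1/2) = (1/0.033) × 14.07 × 0.7000^(2/3) × 0.00058^(1/2) = 8.093 m³/s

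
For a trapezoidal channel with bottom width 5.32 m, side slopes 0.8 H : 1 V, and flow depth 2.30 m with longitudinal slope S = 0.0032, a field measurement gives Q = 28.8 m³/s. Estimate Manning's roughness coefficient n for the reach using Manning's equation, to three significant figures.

0.0418

A = (b + z·y)·y = (5.32 + 0.8×2.30)×2.30 = 16.47 m²
P = b + 2y√(1+z²) = 5.32 + 2×2.30×√(1+0.8²) = 11.21 m
R = A/P = 16.47/11.21 = 1.469 m
n = (1/Q)·A·R^(2/3)·S^(1/2) = (1/28.8) × 16.47 × 1.292 × 0.05657 = 0.04180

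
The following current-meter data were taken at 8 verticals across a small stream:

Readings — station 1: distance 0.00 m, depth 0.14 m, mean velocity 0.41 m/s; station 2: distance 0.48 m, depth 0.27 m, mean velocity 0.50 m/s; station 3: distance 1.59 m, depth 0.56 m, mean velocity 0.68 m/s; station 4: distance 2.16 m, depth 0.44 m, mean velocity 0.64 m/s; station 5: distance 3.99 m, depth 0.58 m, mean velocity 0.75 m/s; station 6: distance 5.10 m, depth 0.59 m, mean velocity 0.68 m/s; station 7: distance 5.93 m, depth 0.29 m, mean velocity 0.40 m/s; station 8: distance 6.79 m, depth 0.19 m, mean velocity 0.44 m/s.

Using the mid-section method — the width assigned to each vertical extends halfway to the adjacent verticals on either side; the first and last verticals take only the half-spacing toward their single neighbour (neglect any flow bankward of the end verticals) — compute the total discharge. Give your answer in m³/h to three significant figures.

w_1 = (0.48 − 0.00)/2 = 0.24 m; q_1 = 0.41 × 0.14 × 0.24 = 0.01378 m³/s
w_2 = (1.59 − 0.00)/2 = 0.795 m; q_2 = 0.50 × 0.27 × 0.795 = 0.1073 m³/s
w_3 = (2.16 − 0.48)/2 = 0.84 m; q_3 = 0.68 × 0.56 × 0.84 = 0.3199 m³/s
w_4 = (3.99 − 1.59)/2 = 1.2 m; q_4 = 0.64 × 0.44 × 1.2 = 0.3379 m³/s
w_5 = (5.10 − 2.16)/2 = 1.47 m; q_5 = 0.75 × 0.58 × 1.47 = 0.6395 m³/s
w_6 = (5.93 − 3.99)/2 = 0.97 m; q_6 = 0.68 × 0.59 × 0.97 = 0.3892 m³/s
w_7 = (6.79 − 5.10)/2 = 0.845 m; q_7 = 0.40 × 0.29 × 0.845 = 0.09802 m³/s
w_8 = (6.79 − 5.93)/2 = 0.43 m; q_8 = 0.44 × 0.19 × 0.43 = 0.03595 m³/s
Q = Σ qᵢ = 1.941 m³/s
= 1.941 × 3600 = 6989 m³/h

6990 m³/h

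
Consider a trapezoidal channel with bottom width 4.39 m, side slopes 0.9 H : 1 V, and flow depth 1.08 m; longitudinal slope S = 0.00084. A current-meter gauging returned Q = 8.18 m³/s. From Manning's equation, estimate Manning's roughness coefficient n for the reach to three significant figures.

0.0176

A = (b + z·y)·y = (4.39 + 0.9×1.08)×1.08 = 5.791 m²
P = b + 2y√(1+z²) = 4.39 + 2×1.08×√(1+0.9²) = 7.296 m
R = A/P = 5.791/7.296 = 0.7937 m
n = (1/Q)·A·R^(2/3)·S^(1/2) = (1/8.18) × 5.791 × 0.8573 × 0.02898 = 0.01759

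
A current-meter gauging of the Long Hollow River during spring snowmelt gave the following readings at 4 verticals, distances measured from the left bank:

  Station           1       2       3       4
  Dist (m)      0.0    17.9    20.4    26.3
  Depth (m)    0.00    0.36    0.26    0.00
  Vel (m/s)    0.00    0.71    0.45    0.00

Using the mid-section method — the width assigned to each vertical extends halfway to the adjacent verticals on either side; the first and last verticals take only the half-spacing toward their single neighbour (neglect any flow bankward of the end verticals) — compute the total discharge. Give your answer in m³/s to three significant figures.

w_2 = (20.4 − 0.0)/2 = 10.2 m; q_2 = 0.71 × 0.36 × 10.2 = 2.607 m³/s
w_3 = (26.3 − 17.9)/2 = 4.2 m; q_3 = 0.45 × 0.26 × 4.2 = 0.4914 m³/s
Stations 1, 4 contribute zero (depth or velocity is 0).
Q = Σ qᵢ = 3.099 m³/s

3.10 m³/s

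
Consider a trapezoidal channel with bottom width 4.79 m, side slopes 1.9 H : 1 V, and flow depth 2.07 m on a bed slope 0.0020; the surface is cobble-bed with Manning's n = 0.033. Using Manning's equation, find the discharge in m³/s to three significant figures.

A = (b + z·y)·y = (4.79 + 1.9×2.07)×2.07 = 18.06 m²
P = b + 2y√(1+z²) = 4.79 + 2×2.07×√(1+1.9²) = 13.68 m
R = A/P = 18.06/13.68 = 1.320 m
Q = (1/n)·A·R^(2/3)·S^(1/2) = (1/0.033) × 18.06 × 1.320^(2/3) × 0.0020^(1/2) = 29.45 m³/s

29.4 m³/s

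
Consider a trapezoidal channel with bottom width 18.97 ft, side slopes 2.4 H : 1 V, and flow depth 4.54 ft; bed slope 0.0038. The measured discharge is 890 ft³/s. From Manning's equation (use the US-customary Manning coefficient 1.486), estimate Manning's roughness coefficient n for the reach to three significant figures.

A = (b + z·y)·y = (18.97 + 2.4×4.54)×4.54 = 135.6 ft²
P = b + 2y√(1+z²) = 18.97 + 2×4.54×√(1+2.4²) = 42.58 ft
R = A/P = 135.6/42.58 = 3.185 ft
n = (1.486/Q)·A·R^(2/3)·S^(1/2) = (1.486/890) × 135.6 × 2.165 × 0.06164 = 0.03021

0.0302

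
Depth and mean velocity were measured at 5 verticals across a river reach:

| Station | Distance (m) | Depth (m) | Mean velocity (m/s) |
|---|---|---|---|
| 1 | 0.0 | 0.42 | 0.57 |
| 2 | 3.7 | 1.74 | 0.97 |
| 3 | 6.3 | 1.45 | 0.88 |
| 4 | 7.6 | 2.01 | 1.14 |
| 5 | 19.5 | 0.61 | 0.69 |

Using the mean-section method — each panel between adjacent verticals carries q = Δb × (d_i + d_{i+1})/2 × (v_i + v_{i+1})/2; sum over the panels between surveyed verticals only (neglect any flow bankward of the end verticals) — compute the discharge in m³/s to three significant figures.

23.4 m³/s

Panel 1-2: Δb = 3.7 m, d̄ = (0.42+1.74)/2 = 1.08, v̄ = (0.57+0.97)/2 = 0.77 → q = 3.7×1.08×0.77 = 3.077 m³/s
Panel 2-3: Δb = 2.6 m, d̄ = (1.74+1.45)/2 = 1.595, v̄ = (0.97+0.88)/2 = 0.925 → q = 2.6×1.595×0.925 = 3.836 m³/s
Panel 3-4: Δb = 1.3 m, d̄ = (1.45+2.01)/2 = 1.73, v̄ = (0.88+1.14)/2 = 1.01 → q = 1.3×1.73×1.01 = 2.271 m³/s
Panel 4-5: Δb = 11.9 m, d̄ = (2.01+0.61)/2 = 1.31, v̄ = (1.14+0.69)/2 = 0.915 → q = 11.9×1.31×0.915 = 14.26 m³/s
Q = Σ q = 23.45 m³/s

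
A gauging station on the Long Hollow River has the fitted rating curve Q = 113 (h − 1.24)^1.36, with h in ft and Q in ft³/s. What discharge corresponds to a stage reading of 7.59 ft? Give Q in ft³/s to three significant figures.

Q = 113 × (7.59 − 1.24)^1.36 = 113 × 6.35^1.36 = 1396 ft³/s

1400 ft³/s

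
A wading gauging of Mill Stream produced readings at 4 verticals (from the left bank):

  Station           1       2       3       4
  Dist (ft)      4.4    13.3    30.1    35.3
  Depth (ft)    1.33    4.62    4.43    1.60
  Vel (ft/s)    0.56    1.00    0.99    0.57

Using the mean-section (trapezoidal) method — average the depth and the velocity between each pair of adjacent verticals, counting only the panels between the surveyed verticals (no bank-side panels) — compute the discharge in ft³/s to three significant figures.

Panel 1-2: Δb = 8.9 ft, d̄ = (1.33+4.62)/2 = 2.975, v̄ = (0.56+1.00)/2 = 0.78 → q = 8.9×2.975×0.78 = 20.65 ft³/s
Panel 2-3: Δb = 16.8 ft, d̄ = (4.62+4.43)/2 = 4.525, v̄ = (1.00+0.99)/2 = 0.995 → q = 16.8×4.525×0.995 = 75.64 ft³/s
Panel 3-4: Δb = 5.2 ft, d̄ = (4.43+1.60)/2 = 3.015, v̄ = (0.99+0.57)/2 = 0.78 → q = 5.2×3.015×0.78 = 12.23 ft³/s
Q = Σ q = 108.5 ft³/s

109 ft³/s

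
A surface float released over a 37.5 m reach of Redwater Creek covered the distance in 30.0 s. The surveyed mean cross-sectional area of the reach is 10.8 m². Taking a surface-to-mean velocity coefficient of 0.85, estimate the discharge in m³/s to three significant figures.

11.5 m³/s

v_surface = L / t̄ = 37.5 / 30 = 1.250 m/s
v_mean = 0.85 × 1.250 = 1.063 m/s
Q = A × v_mean = 10.8 × 1.063 = 11.48 m³/s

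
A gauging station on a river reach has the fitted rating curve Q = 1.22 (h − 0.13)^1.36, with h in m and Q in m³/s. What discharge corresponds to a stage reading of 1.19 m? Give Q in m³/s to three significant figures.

1.32 m³/s

Q = 1.22 × (1.19 − 0.13)^1.36 = 1.22 × 1.06^1.36 = 1.321 m³/s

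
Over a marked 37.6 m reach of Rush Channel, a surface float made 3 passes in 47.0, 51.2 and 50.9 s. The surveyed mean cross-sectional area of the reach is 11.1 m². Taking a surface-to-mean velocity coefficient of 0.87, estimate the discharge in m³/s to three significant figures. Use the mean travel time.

t̄ = (47.0 + 51.2 + 50.9) / 3 = 49.7 s
v_surface = L / t̄ = 37.6 / 49.7 = 0.7565 m/s
v_mean = 0.87 × 0.7565 = 0.6582 m/s
Q = A × v_mean = 11.1 × 0.6582 = 7.306 m³/s

7.31 m³/s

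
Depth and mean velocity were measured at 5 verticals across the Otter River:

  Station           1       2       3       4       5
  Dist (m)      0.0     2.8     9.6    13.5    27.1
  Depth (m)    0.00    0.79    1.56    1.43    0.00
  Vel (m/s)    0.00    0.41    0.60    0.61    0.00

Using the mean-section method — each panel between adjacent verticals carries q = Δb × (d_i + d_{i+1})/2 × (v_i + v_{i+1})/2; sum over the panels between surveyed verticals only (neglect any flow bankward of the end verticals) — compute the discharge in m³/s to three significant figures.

10.8 m³/s

Panel 1-2: Δb = 2.8 m, d̄ = (0.00+0.79)/2 = 0.395, v̄ = (0.00+0.41)/2 = 0.205 → q = 2.8×0.395×0.205 = 0.2267 m³/s
Panel 2-3: Δb = 6.8 m, d̄ = (0.79+1.56)/2 = 1.175, v̄ = (0.41+0.60)/2 = 0.505 → q = 6.8×1.175×0.505 = 4.035 m³/s
Panel 3-4: Δb = 3.9 m, d̄ = (1.56+1.43)/2 = 1.495, v̄ = (0.60+0.61)/2 = 0.605 → q = 3.9×1.495×0.605 = 3.527 m³/s
Panel 4-5: Δb = 13.6 m, d̄ = (1.43+0.00)/2 = 0.715, v̄ = (0.61+0.00)/2 = 0.305 → q = 13.6×0.715×0.305 = 2.966 m³/s
Q = Σ q = 10.75 m³/s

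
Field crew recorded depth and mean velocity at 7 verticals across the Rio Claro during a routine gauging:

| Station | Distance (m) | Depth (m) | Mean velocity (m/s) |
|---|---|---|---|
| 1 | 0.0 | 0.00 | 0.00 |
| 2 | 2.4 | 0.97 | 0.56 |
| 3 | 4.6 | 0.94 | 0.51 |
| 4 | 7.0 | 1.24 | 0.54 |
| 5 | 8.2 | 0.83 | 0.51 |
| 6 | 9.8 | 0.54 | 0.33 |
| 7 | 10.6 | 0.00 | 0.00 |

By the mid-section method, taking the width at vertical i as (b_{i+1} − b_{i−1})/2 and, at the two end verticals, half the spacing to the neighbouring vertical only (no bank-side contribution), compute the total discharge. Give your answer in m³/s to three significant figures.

4.36 m³/s

w_2 = (4.6 − 0.0)/2 = 2.3 m; q_2 = 0.56 × 0.97 × 2.3 = 1.249 m³/s
w_3 = (7.0 − 2.4)/2 = 2.3 m; q_3 = 0.51 × 0.94 × 2.3 = 1.103 m³/s
w_4 = (8.2 − 4.6)/2 = 1.8 m; q_4 = 0.54 × 1.24 × 1.8 = 1.205 m³/s
w_5 = (9.8 − 7.0)/2 = 1.4 m; q_5 = 0.51 × 0.83 × 1.4 = 0.5926 m³/s
w_6 = (10.6 − 8.2)/2 = 1.2 m; q_6 = 0.33 × 0.54 × 1.2 = 0.2138 m³/s
Stations 1, 7 contribute zero (depth or velocity is 0).
Q = Σ qᵢ = 4.364 m³/s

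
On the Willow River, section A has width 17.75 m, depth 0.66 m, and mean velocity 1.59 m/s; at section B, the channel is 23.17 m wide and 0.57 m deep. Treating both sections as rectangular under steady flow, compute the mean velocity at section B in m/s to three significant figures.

1.41 m/s

Q = A₁V₁ = (17.75×0.66) × 1.59 = 18.63 m³/s
A₂ = 23.17 × 0.57 = 13.21 m²
V₂ = Q/A₂ = 18.63/13.21 = 1.410 m/s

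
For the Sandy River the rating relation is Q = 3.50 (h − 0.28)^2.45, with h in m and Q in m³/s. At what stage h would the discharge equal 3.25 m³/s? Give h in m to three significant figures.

1.25 m

h − h₀ = (Q/C)^(1/b) = (3.25/3.50)^(1/2.45) = 0.9702 m
h = 0.28 + 0.9702 = 1.250 m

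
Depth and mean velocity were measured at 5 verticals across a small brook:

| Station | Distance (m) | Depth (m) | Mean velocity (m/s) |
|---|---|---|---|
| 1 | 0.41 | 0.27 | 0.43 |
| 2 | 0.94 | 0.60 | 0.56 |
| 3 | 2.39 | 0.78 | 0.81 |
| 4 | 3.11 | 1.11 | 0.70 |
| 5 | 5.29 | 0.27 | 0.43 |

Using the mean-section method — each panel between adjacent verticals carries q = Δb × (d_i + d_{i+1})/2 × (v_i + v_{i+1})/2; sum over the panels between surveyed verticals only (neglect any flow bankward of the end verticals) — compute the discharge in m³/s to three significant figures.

2.16 m³/s

Panel 1-2: Δb = 0.53 m, d̄ = (0.27+0.60)/2 = 0.435, v̄ = (0.43+0.56)/2 = 0.495 → q = 0.53×0.435×0.495 = 0.1141 m³/s
Panel 2-3: Δb = 1.45 m, d̄ = (0.60+0.78)/2 = 0.69, v̄ = (0.56+0.81)/2 = 0.685 → q = 1.45×0.69×0.685 = 0.6853 m³/s
Panel 3-4: Δb = 0.72 m, d̄ = (0.78+1.11)/2 = 0.945, v̄ = (0.81+0.70)/2 = 0.755 → q = 0.72×0.945×0.755 = 0.5137 m³/s
Panel 4-5: Δb = 2.18 m, d̄ = (1.11+0.27)/2 = 0.69, v̄ = (0.70+0.43)/2 = 0.565 → q = 2.18×0.69×0.565 = 0.8499 m³/s
Q = Σ q = 2.163 m³/s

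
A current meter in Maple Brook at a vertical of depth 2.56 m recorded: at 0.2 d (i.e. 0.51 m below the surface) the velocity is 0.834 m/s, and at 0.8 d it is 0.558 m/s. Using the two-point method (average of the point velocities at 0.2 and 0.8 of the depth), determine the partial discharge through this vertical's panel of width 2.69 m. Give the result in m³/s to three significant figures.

4.79 m³/s

v̄ = (0.834 + 0.558) / 2 = 0.6960 m/s
q = v̄ × d × w = 0.6960 × 2.56 × 2.69 = 4.793 m³/s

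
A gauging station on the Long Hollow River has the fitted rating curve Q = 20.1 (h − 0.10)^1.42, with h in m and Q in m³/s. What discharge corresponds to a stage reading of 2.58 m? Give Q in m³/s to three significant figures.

Q = 20.1 × (2.58 − 0.10)^1.42 = 20.1 × 2.48^1.42 = 73.00 m³/s

73.0 m³/s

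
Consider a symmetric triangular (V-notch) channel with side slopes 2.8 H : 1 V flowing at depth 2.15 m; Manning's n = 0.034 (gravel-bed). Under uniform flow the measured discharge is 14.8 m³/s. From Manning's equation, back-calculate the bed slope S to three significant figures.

A = z·y² = 2.8×2.15² = 12.94 m²
P = 2y√(1+z²) = 2×2.15×√(1+2.8²) = 12.78 m
R = A/P = 12.94/12.78 = 1.012 m
S = (Q·n / (1·A·R^(2/3)))² = (14.8×0.034 / (1×12.94×1.008))² = 0.001487

0.00149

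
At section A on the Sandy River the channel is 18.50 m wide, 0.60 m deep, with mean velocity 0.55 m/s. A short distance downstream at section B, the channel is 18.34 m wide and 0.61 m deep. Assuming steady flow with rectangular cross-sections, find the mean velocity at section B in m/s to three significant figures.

Q = A₁V₁ = (18.50×0.60) × 0.55 = 6.105 m³/s
A₂ = 18.34 × 0.61 = 11.19 m²
V₂ = Q/A₂ = 6.105/11.19 = 0.5457 m/s

0.546 m/s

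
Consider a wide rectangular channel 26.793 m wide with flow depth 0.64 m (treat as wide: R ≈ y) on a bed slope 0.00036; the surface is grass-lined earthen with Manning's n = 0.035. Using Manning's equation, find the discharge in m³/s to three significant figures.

A = b·y = 26.793 × 0.64 = 17.15 m²
Wide channel: R ≈ y = 0.64 m
Q = (1/n)·A·R^(2/3)·S^(1/2) = (1/0.035) × 17.15 × 0.6400^(2/3) × 0.00036^(1/2) = 6.904 m³/s

6.90 m³/s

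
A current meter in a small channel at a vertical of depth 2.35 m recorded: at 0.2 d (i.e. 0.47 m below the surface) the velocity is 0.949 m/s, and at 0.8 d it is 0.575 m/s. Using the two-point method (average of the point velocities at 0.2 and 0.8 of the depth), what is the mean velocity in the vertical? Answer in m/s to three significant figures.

0.762 m/s

v̄ = (0.949 + 0.575) / 2 = 0.7620 m/s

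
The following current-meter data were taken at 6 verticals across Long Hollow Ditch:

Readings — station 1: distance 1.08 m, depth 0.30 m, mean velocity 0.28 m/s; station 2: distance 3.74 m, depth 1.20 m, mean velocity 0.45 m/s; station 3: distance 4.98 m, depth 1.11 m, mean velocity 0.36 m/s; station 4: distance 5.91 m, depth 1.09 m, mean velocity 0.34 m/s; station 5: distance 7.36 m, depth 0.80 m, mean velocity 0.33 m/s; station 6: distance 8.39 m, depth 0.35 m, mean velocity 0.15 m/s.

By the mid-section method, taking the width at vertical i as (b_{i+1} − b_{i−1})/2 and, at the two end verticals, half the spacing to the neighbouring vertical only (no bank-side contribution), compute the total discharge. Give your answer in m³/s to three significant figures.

w_1 = (3.74 − 1.08)/2 = 1.33 m; q_1 = 0.28 × 0.30 × 1.33 = 0.1117 m³/s
w_2 = (4.98 − 1.08)/2 = 1.95 m; q_2 = 0.45 × 1.20 × 1.95 = 1.053 m³/s
w_3 = (5.91 − 3.74)/2 = 1.085 m; q_3 = 0.36 × 1.11 × 1.085 = 0.4336 m³/s
w_4 = (7.36 − 4.98)/2 = 1.19 m; q_4 = 0.34 × 1.09 × 1.19 = 0.4410 m³/s
w_5 = (8.39 − 5.91)/2 = 1.24 m; q_5 = 0.33 × 0.80 × 1.24 = 0.3274 m³/s
w_6 = (8.39 − 7.36)/2 = 0.515 m; q_6 = 0.15 × 0.35 × 0.515 = 0.02704 m³/s
Q = Σ qᵢ = 2.394 m³/s

2.39 m³/s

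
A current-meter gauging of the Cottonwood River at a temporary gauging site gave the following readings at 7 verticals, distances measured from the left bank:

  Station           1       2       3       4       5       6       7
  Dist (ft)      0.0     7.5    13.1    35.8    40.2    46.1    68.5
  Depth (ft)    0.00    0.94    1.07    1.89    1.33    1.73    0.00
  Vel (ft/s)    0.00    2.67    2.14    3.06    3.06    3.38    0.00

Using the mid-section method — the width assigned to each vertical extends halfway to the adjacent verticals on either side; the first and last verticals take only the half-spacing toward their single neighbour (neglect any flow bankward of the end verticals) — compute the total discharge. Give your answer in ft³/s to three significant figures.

231 ft³/s

w_2 = (13.1 − 0.0)/2 = 6.55 ft; q_2 = 2.67 × 0.94 × 6.55 = 16.44 ft³/s
w_3 = (35.8 − 7.5)/2 = 14.15 ft; q_3 = 2.14 × 1.07 × 14.15 = 32.40 ft³/s
w_4 = (40.2 − 13.1)/2 = 13.55 ft; q_4 = 3.06 × 1.89 × 13.55 = 78.37 ft³/s
w_5 = (46.1 − 35.8)/2 = 5.15 ft; q_5 = 3.06 × 1.33 × 5.15 = 20.96 ft³/s
w_6 = (68.5 − 40.2)/2 = 14.15 ft; q_6 = 3.38 × 1.73 × 14.15 = 82.74 ft³/s
Stations 1, 7 contribute zero (depth or velocity is 0).
Q = Σ qᵢ = 230.9 ft³/s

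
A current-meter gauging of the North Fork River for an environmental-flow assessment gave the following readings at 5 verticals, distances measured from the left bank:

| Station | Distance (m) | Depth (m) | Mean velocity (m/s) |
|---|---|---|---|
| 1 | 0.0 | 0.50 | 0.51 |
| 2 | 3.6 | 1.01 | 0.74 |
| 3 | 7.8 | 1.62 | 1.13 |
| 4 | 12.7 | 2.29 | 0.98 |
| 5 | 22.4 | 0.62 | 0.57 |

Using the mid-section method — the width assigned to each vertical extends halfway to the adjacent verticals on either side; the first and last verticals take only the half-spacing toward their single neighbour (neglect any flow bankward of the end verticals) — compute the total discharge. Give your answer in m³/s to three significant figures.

w_1 = (3.6 − 0.0)/2 = 1.8 m; q_1 = 0.51 × 0.50 × 1.8 = 0.4590 m³/s
w_2 = (7.8 − 0.0)/2 = 3.9 m; q_2 = 0.74 × 1.01 × 3.9 = 2.915 m³/s
w_3 = (12.7 − 3.6)/2 = 4.55 m; q_3 = 1.13 × 1.62 × 4.55 = 8.329 m³/s
w_4 = (22.4 − 7.8)/2 = 7.3 m; q_4 = 0.98 × 2.29 × 7.3 = 16.38 m³/s
w_5 = (22.4 − 12.7)/2 = 4.85 m; q_5 = 0.57 × 0.62 × 4.85 = 1.714 m³/s
Q = Σ qᵢ = 29.80 m³/s

29.8 m³/s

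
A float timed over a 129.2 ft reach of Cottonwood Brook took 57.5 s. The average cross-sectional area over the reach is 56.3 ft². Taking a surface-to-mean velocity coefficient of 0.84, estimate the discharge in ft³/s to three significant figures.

v_surface = L / t̄ = 129.2 / 57.5 = 2.247 ft/s
v_mean = 0.84 × 2.247 = 1.887 ft/s
Q = A × v_mean = 56.3 × 1.887 = 106.3 ft³/s

106 ft³/s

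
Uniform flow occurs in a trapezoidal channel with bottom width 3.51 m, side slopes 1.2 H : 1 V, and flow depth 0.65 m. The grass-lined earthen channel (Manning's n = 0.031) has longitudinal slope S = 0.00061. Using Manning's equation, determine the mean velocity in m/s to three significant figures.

A = (b + z·y)·y = (3.51 + 1.2×0.65)×0.65 = 2.789 m²
P = b + 2y√(1+z²) = 3.51 + 2×0.65×√(1+1.2²) = 5.541 m
R = A/P = 2.789/5.541 = 0.5033 m
Q = (1/n)·A·R^(2/3)·S^(1/2) = (1/0.031) × 2.789 × 0.5033^(2/3) × 0.00061^(1/2) = 1.406 m³/s
V = Q/A = 1.406/2.789 = 0.5041 m/s

0.504 m/s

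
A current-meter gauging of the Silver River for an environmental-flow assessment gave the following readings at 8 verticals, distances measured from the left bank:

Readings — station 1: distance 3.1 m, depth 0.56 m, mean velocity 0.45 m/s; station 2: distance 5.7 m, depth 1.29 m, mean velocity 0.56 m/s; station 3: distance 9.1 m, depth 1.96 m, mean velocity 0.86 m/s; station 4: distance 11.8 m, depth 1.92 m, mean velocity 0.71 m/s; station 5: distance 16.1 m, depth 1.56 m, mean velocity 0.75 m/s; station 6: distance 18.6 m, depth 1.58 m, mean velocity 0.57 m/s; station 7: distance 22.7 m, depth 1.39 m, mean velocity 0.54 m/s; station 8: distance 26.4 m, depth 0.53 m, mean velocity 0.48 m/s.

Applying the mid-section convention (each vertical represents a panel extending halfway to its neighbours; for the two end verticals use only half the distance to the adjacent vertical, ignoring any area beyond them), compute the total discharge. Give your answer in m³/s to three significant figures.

w_1 = (5.7 − 3.1)/2 = 1.3 m; q_1 = 0.45 × 0.56 × 1.3 = 0.3276 m³/s
w_2 = (9.1 − 3.1)/2 = 3 m; q_2 = 0.56 × 1.29 × 3 = 2.167 m³/s
w_3 = (11.8 − 5.7)/2 = 3.05 m; q_3 = 0.86 × 1.96 × 3.05 = 5.141 m³/s
w_4 = (16.1 − 9.1)/2 = 3.5 m; q_4 = 0.71 × 1.92 × 3.5 = 4.771 m³/s
w_5 = (18.6 − 11.8)/2 = 3.4 m; q_5 = 0.75 × 1.56 × 3.4 = 3.978 m³/s
w_6 = (22.7 − 16.1)/2 = 3.3 m; q_6 = 0.57 × 1.58 × 3.3 = 2.972 m³/s
w_7 = (26.4 − 18.6)/2 = 3.9 m; q_7 = 0.54 × 1.39 × 3.9 = 2.927 m³/s
w_8 = (26.4 − 22.7)/2 = 1.85 m; q_8 = 0.48 × 0.53 × 1.85 = 0.4706 m³/s
Q = Σ qᵢ = 22.76 m³/s

22.8 m³/s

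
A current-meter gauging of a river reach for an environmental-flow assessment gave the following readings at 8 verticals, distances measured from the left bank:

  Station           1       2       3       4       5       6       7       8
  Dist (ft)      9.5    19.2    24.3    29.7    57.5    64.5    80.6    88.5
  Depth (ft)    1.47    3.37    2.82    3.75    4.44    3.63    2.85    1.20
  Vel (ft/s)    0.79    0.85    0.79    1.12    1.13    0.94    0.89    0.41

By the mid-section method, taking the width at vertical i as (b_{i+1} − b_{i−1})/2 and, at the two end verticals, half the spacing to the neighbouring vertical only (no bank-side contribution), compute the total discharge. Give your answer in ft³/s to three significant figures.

267 ft³/s

w_1 = (19.2 − 9.5)/2 = 4.85 ft; q_1 = 0.79 × 1.47 × 4.85 = 5.632 ft³/s
w_2 = (24.3 − 9.5)/2 = 7.4 ft; q_2 = 0.85 × 3.37 × 7.4 = 21.20 ft³/s
w_3 = (29.7 − 19.2)/2 = 5.25 ft; q_3 = 0.79 × 2.82 × 5.25 = 11.70 ft³/s
w_4 = (57.5 − 24.3)/2 = 16.6 ft; q_4 = 1.12 × 3.75 × 16.6 = 69.72 ft³/s
w_5 = (64.5 − 29.7)/2 = 17.4 ft; q_5 = 1.13 × 4.44 × 17.4 = 87.30 ft³/s
w_6 = (80.6 − 57.5)/2 = 11.55 ft; q_6 = 0.94 × 3.63 × 11.55 = 39.41 ft³/s
w_7 = (88.5 − 64.5)/2 = 12 ft; q_7 = 0.89 × 2.85 × 12 = 30.44 ft³/s
w_8 = (88.5 − 80.6)/2 = 3.95 ft; q_8 = 0.41 × 1.20 × 3.95 = 1.943 ft³/s
Q = Σ qᵢ = 267.3 ft³/s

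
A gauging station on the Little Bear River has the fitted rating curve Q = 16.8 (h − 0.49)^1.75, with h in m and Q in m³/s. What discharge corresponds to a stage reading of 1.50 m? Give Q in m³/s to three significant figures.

17.1 m³/s

Q = 16.8 × (1.50 − 0.49)^1.75 = 16.8 × 1.01^1.75 = 17.10 m³/s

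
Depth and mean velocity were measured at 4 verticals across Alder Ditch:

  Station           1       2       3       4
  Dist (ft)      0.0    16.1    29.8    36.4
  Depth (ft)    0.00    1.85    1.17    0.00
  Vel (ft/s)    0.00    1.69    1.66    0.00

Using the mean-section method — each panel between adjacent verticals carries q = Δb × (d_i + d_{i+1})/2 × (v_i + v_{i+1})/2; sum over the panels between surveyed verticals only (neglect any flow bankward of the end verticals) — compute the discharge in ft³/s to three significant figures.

Panel 1-2: Δb = 16.1 ft, d̄ = (0.00+1.85)/2 = 0.925, v̄ = (0.00+1.69)/2 = 0.845 → q = 16.1×0.925×0.845 = 12.58 ft³/s
Panel 2-3: Δb = 13.7 ft, d̄ = (1.85+1.17)/2 = 1.51, v̄ = (1.69+1.66)/2 = 1.675 → q = 13.7×1.51×1.675 = 34.65 ft³/s
Panel 3-4: Δb = 6.6 ft, d̄ = (1.17+0.00)/2 = 0.585, v̄ = (1.66+0.00)/2 = 0.83 → q = 6.6×0.585×0.83 = 3.205 ft³/s
Q = Σ q = 50.44 ft³/s

50.4 ft³/s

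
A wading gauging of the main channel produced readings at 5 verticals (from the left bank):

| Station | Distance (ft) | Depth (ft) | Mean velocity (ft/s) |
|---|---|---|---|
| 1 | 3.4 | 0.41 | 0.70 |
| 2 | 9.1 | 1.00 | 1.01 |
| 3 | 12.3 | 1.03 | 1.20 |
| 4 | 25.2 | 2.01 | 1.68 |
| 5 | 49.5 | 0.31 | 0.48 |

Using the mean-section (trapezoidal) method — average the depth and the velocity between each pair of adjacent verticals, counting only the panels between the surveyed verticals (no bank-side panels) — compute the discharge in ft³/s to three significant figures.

Panel 1-2: Δb = 5.7 ft, d̄ = (0.41+1.00)/2 = 0.705, v̄ = (0.70+1.01)/2 = 0.855 → q = 5.7×0.705×0.855 = 3.436 ft³/s
Panel 2-3: Δb = 3.2 ft, d̄ = (1.00+1.03)/2 = 1.015, v̄ = (1.01+1.20)/2 = 1.105 → q = 3.2×1.015×1.105 = 3.589 ft³/s
Panel 3-4: Δb = 12.9 ft, d̄ = (1.03+2.01)/2 = 1.52, v̄ = (1.20+1.68)/2 = 1.44 → q = 12.9×1.52×1.44 = 28.24 ft³/s
Panel 4-5: Δb = 24.3 ft, d̄ = (2.01+0.31)/2 = 1.16, v̄ = (1.68+0.48)/2 = 1.08 → q = 24.3×1.16×1.08 = 30.44 ft³/s
Q = Σ q = 65.70 ft³/s

65.7 ft³/s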